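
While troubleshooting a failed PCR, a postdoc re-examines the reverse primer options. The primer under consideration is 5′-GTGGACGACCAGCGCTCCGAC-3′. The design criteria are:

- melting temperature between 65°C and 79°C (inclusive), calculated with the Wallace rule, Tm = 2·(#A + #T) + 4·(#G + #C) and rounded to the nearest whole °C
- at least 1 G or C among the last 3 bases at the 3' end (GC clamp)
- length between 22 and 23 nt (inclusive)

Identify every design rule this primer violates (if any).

Fails: length.

Base counts: A=4, T=2, G=7, C=8 (length 21).
Tm: Tm = 2·6 + 4·15 = 72°C ✓
GC clamp: 3' end GAC has 2 G/C ✓
length: length 21, outside 22–23 ✗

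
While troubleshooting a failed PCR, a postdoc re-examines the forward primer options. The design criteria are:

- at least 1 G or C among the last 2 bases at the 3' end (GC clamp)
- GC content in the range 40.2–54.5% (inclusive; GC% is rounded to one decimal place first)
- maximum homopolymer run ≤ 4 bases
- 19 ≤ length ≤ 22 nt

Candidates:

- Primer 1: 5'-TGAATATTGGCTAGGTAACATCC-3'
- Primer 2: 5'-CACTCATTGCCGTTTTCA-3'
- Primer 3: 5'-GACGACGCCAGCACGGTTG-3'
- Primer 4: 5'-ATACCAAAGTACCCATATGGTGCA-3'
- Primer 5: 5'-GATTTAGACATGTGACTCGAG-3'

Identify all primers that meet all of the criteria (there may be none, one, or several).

Primer 1 (23 nt, A=7 T=7 G=5 C=4): 3' end CC has 2 G/C ✓; GC 9/23 = 39.1%, outside 40.2–54.5% ✗; longest run = 2 ✓; length 23, outside 19–22 ✗ — fails.
Primer 2 (18 nt, A=3 T=7 G=2 C=6): 3' end CA has 1 G/C ✓; GC 8/18 = 44.4% ✓; longest run = 4 ✓; length 18, outside 19–22 ✗ — fails.
Primer 3 (19 nt, A=4 T=2 G=7 C=6): 3' end TG has 1 G/C ✓; GC 13/19 = 68.4%, outside 40.2–54.5% ✗; longest run = 2 ✓; length 19 ✓ — fails.
Primer 4 (24 nt, A=9 T=5 G=4 C=6): 3' end CA has 1 G/C ✓; GC 10/24 = 41.7% ✓; longest run = 3 ✓; length 24, outside 19–22 ✗ — fails.
Primer 5 (21 nt, A=6 T=6 G=6 C=3): 3' end AG has 1 G/C ✓; GC 9/21 = 42.9% ✓; longest run = 3 ✓; length 21 ✓ — passes.

Primer 5 only.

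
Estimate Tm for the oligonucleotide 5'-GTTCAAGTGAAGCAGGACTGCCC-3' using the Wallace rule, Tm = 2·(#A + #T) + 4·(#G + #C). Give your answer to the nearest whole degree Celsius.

72°C

Base counts: A=6, T=4, G=7, C=6 (length 23).
Tm = 2·(6+4) + 4·(7+6) = 2·10 + 4·13 = 20 + 52 = 72°C.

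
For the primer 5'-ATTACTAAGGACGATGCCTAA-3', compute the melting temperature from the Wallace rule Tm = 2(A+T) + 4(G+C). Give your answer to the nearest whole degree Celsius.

58°C

Base counts: A=8, T=5, G=4, C=4 (length 21).
Tm = 2·(8+5) + 4·(4+4) = 2·13 + 4·8 = 26 + 32 = 58°C.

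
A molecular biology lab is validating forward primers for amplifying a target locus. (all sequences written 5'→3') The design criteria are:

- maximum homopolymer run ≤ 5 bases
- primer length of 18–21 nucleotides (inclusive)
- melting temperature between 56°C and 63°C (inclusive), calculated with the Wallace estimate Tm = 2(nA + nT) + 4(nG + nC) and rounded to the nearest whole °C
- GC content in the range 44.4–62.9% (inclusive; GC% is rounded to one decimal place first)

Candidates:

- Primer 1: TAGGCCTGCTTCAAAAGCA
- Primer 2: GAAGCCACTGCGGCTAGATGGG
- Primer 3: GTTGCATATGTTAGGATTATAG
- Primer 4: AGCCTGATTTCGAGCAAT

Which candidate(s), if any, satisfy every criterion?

Primer 1 (19 nt, A=6 T=4 G=4 C=5): longest run = 4 ✓; length 19 ✓; Tm = 2·10 + 4·9 = 56°C ✓; GC 9/19 = 47.4% ✓ — passes.
Primer 2 (22 nt, A=5 T=3 G=9 C=5): longest run = 3 ✓; length 22, outside 18–21 ✗; Tm = 2·8 + 4·14 = 72°C, outside 56–63°C ✗; GC 14/22 = 63.6%, outside 44.4–62.9% ✗ — fails.
Primer 3 (22 nt, A=6 T=9 G=6 C=1): longest run = 2 ✓; length 22, outside 18–21 ✗; Tm = 2·15 + 4·7 = 58°C ✓; GC 7/22 = 31.8%, outside 44.4–62.9% ✗ — fails.
Primer 4 (18 nt, A=5 T=5 G=4 C=4): longest run = 3 ✓; length 18 ✓; Tm = 2·10 + 4·8 = 52°C, outside 56–63°C ✗; GC 8/18 = 44.4% ✓ — fails.

Primer 1 only.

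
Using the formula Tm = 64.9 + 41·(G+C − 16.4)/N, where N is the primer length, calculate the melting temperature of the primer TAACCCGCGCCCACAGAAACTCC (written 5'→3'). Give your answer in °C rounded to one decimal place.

60.6°C

Base counts: A=7, T=2, G=3, C=11; G+C = 14, N = 23.
Tm = 64.9 + 41·(14 − 16.4)/23 = 64.9 + -98.40/23 = 60.6°C.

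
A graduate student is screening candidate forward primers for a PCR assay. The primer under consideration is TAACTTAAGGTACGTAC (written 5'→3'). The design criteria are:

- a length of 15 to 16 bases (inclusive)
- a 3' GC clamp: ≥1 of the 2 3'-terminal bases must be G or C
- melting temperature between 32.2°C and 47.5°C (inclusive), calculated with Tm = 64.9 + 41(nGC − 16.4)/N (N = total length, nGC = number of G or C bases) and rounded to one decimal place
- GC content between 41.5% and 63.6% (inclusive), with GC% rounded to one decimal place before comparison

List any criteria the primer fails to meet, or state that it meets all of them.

Fails: length, GC content.

Base counts: A=6, T=5, G=3, C=3 (length 17).
length: length 17, outside 15–16 ✗
GC clamp: 3' end AC has 1 G/C ✓
Tm: Tm = 64.9 + 41·(6 − 16.4)/17 = 39.8°C ✓
GC content: GC 6/17 = 35.3%, outside 41.5–63.6% ✗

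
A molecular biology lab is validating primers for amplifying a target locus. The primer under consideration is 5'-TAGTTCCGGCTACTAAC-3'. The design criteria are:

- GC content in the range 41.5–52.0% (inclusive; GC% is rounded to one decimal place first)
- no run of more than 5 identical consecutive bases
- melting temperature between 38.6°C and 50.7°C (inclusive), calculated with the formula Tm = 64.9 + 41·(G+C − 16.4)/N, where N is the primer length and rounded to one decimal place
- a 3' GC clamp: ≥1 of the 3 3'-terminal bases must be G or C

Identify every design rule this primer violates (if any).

Meets all criteria.

Base counts: A=4, T=5, G=3, C=5 (length 17).
GC content: GC 8/17 = 47.1% ✓
homopolymer run: longest run = 2 ✓
Tm: Tm = 64.9 + 41·(8 − 16.4)/17 = 44.6°C ✓
GC clamp: 3' end AAC has 1 G/C ✓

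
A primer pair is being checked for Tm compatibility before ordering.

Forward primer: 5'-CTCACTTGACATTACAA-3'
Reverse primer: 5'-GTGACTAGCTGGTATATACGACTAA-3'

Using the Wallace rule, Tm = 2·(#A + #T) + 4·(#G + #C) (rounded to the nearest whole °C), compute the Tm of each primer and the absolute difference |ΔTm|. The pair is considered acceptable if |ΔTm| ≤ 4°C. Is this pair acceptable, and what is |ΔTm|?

Forward: A=6 T=5 G=1 C=5 → Tm = 2·11 + 4·6 = 46°C.
Reverse: A=8 T=7 G=6 C=4 → Tm = 2·15 + 4·10 = 70°C.
|ΔTm| = |46 − 70| = 24°C, > 4°C.

|ΔTm| = 24°C; the pair is not acceptable.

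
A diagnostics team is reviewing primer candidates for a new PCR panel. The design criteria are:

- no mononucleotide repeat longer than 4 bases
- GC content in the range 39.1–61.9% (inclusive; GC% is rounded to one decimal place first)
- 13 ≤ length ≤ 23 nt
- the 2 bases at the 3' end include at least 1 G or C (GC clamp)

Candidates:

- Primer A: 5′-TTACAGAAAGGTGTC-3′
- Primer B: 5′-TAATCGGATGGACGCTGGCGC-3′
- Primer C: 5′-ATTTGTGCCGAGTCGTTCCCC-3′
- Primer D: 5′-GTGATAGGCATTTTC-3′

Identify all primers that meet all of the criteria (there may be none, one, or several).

Primer A (15 nt, A=5 T=4 G=4 C=2): longest run = 3 ✓; GC 6/15 = 40.0% ✓; length 15 ✓; 3' end TC has 1 G/C ✓ — passes.
Primer B (21 nt, A=4 T=4 G=8 C=5): longest run = 2 ✓; GC 13/21 = 61.9% ✓; length 21 ✓; 3' end GC has 2 G/C ✓ — passes.
Primer C (21 nt, A=2 T=7 G=5 C=7): longest run = 4 ✓; GC 12/21 = 57.1% ✓; length 21 ✓; 3' end CC has 2 G/C ✓ — passes.
Primer D (15 nt, A=3 T=6 G=4 C=2): longest run = 4 ✓; GC 6/15 = 40.0% ✓; length 15 ✓; 3' end TC has 1 G/C ✓ — passes.

Primer A, Primer B, Primer C and Primer D.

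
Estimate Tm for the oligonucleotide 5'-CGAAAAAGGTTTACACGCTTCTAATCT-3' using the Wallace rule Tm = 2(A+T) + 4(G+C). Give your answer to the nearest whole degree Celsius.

74°C

Base counts: A=9, T=8, G=4, C=6 (length 27).
Tm = 2·(9+8) + 4·(4+6) = 2·17 + 4·10 = 34 + 40 = 74°C.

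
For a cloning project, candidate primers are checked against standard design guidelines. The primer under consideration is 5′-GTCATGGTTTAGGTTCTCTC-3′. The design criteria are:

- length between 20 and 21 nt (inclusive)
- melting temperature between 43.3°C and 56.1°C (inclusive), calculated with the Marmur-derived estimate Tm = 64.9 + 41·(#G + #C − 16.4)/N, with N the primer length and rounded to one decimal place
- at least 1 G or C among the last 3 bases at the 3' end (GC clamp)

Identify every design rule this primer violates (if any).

Base counts: A=2, T=9, G=5, C=4 (length 20).
length: length 20 ✓
Tm: Tm = 64.9 + 41·(9 − 16.4)/20 = 49.7°C ✓
GC clamp: 3' end CTC has 2 G/C ✓

Meets all criteria.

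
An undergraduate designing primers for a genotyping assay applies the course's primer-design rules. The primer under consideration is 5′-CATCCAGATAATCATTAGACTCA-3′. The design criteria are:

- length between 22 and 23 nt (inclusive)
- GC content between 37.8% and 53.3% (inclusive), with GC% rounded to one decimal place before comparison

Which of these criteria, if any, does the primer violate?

Base counts: A=9, T=6, G=2, C=6 (length 23).
length: length 23 ✓
GC content: GC 8/23 = 34.8%, outside 37.8–53.3% ✗

Fails: GC content.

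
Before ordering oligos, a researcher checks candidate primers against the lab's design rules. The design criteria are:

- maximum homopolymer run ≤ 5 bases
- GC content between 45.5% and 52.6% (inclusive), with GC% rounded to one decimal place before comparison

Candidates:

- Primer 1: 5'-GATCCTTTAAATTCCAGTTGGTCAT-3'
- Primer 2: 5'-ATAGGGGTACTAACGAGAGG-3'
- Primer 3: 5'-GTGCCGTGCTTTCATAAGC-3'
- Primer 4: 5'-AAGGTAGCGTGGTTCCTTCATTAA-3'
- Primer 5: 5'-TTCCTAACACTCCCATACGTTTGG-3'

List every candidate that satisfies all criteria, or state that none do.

Primer 1 (25 nt, A=6 T=10 G=4 C=5): longest run = 3 ✓; GC 9/25 = 36.0%, outside 45.5–52.6% ✗ — fails.
Primer 2 (20 nt, A=7 T=3 G=8 C=2): longest run = 4 ✓; GC 10/20 = 50.0% ✓ — passes.
Primer 3 (19 nt, A=3 T=6 G=5 C=5): longest run = 3 ✓; GC 10/19 = 52.6% ✓ — passes.
Primer 4 (24 nt, A=6 T=8 G=6 C=4): longest run = 2 ✓; GC 10/24 = 41.7%, outside 45.5–52.6% ✗ — fails.
Primer 5 (24 nt, A=5 T=8 G=3 C=8): longest run = 3 ✓; GC 11/24 = 45.8% ✓ — passes.

Primer 2, Primer 3 and Primer 5.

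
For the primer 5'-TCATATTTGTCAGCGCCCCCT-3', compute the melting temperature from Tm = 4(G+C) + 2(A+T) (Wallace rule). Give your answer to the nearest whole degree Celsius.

Base counts: A=3, T=7, G=3, C=8 (length 21).
Tm = 2·(3+7) + 4·(3+8) = 2·10 + 4·11 = 20 + 44 = 64°C.

64°C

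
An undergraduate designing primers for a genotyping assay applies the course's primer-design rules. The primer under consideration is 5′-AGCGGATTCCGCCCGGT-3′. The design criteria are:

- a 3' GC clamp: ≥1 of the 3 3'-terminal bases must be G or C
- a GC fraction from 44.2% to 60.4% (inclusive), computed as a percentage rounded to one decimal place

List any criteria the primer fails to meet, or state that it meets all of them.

Fails: GC content.

Base counts: A=2, T=3, G=6, C=6 (length 17).
GC clamp: 3' end GGT has 2 G/C ✓
GC content: GC 12/17 = 70.6%, outside 44.2–60.4% ✗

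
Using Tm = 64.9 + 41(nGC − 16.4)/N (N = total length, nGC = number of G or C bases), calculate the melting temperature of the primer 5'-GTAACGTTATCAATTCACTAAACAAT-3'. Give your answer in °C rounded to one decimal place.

50.1°C

Base counts: A=11, T=8, G=2, C=5; G+C = 7, N = 26.
Tm = 64.9 + 41·(7 − 16.4)/26 = 64.9 + -385.40/26 = 50.1°C.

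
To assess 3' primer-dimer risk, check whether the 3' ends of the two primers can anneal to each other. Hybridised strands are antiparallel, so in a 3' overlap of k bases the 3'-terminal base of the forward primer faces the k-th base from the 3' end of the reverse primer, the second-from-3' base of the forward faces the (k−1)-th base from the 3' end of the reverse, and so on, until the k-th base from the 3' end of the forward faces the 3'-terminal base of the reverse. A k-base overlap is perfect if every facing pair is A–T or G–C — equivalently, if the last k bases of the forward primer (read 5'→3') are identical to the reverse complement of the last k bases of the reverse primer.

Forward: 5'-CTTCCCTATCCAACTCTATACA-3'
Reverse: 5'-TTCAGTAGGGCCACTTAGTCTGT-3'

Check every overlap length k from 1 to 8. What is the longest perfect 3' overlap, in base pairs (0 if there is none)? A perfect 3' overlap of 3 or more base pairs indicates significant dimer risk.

Longest perfect overlap: 3 complementary base pairs; significant dimer risk (threshold 3).

Last 8 bases (5'→3') — forward …TCTATACA, reverse …TAGTCTGT.
Reverse complement of the reverse primer's last 8 bases: ACAGACTA; its first k bases are the reverse complement of the reverse primer's last k bases, so a perfect k-base overlap needs the forward primer's last k bases to equal them.
Comparing (forward last k vs required): k=1: A vs A ✓; k=2: CA vs AC ✗; k=3: ACA vs ACA ✓; k=4: TACA vs ACAG ✗; k=5: ATACA vs ACAGA ✗; k=6: TATACA vs ACAGAC ✗; k=7: CTATACA vs ACAGACT ✗; k=8: TCTATACA vs ACAGACTA ✗.
Perfect overlaps at k = 1, 3; the largest is 3.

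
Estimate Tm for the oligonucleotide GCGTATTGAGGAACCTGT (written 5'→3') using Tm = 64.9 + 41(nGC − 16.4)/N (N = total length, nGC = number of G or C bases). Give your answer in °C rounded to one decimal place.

48.0°C

Base counts: A=4, T=5, G=6, C=3; G+C = 9, N = 18.
Tm = 64.9 + 41·(9 − 16.4)/18 = 64.9 + -303.40/18 = 48.0°C.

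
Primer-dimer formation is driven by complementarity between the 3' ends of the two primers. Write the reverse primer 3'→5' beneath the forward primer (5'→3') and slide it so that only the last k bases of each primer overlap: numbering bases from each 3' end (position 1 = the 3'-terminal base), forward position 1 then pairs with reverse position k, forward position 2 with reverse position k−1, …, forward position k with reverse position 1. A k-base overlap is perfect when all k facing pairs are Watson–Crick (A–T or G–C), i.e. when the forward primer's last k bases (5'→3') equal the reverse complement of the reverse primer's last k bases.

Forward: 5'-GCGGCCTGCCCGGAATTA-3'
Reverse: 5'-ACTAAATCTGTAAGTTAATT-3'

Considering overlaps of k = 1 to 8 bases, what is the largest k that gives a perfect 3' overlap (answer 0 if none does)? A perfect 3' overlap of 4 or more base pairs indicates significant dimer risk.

Last 8 bases (5'→3') — forward …CGGAATTA, reverse …AGTTAATT.
Reverse complement of the reverse primer's last 8 bases: AATTAACT; its first k bases are the reverse complement of the reverse primer's last k bases, so a perfect k-base overlap needs the forward primer's last k bases to equal them.
Comparing (forward last k vs required): k=1: A vs A ✓; k=2: TA vs AA ✗; k=3: TTA vs AAT ✗; k=4: ATTA vs AATT ✗; k=5: AATTA vs AATTA ✓; k=6: GAATTA vs AATTAA ✗; k=7: GGAATTA vs AATTAAC ✗; k=8: CGGAATTA vs AATTAACT ✗.
Perfect overlaps at k = 1, 5; the largest is 5.

Longest perfect overlap: 5 complementary base pairs; significant dimer risk (threshold 4).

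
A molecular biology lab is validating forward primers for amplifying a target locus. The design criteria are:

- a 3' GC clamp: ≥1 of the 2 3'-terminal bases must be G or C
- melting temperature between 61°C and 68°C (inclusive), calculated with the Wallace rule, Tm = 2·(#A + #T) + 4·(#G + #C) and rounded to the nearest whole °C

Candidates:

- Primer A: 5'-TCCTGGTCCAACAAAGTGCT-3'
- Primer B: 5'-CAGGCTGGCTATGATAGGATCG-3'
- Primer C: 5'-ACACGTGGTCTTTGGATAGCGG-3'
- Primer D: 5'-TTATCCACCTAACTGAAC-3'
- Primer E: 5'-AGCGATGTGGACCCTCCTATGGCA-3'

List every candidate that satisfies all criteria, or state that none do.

Primer A (20 nt, A=5 T=5 G=4 C=6): 3' end CT has 1 G/C ✓; Tm = 2·10 + 4·10 = 60°C, outside 61–68°C ✗ — fails.
Primer B (22 nt, A=5 T=5 G=8 C=4): 3' end CG has 2 G/C ✓; Tm = 2·10 + 4·12 = 68°C ✓ — passes.
Primer C (22 nt, A=4 T=6 G=8 C=4): 3' end GG has 2 G/C ✓; Tm = 2·10 + 4·12 = 68°C ✓ — passes.
Primer D (18 nt, A=6 T=5 G=1 C=6): 3' end AC has 1 G/C ✓; Tm = 2·11 + 4·7 = 50°C, outside 61–68°C ✗ — fails.
Primer E (24 nt, A=5 T=5 G=7 C=7): 3' end CA has 1 G/C ✓; Tm = 2·10 + 4·14 = 76°C, outside 61–68°C ✗ — fails.

Primer B and Primer C.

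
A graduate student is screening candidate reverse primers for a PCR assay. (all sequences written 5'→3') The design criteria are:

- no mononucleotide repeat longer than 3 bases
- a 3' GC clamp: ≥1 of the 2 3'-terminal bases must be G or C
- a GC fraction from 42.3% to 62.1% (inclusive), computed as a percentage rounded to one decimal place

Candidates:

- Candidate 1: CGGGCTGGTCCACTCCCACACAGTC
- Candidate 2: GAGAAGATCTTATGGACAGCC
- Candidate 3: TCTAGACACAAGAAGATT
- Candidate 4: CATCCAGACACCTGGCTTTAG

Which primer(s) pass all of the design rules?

Candidate 1 (25 nt, A=4 T=4 G=6 C=11): longest run = 3 ✓; 3' end TC has 1 G/C ✓; GC 17/25 = 68.0%, outside 42.3–62.1% ✗ — fails.
Candidate 2 (21 nt, A=7 T=4 G=6 C=4): longest run = 2 ✓; 3' end CC has 2 G/C ✓; GC 10/21 = 47.6% ✓ — passes.
Candidate 3 (18 nt, A=8 T=4 G=3 C=3): longest run = 2 ✓; 3' end TT has 0 G/C, need ≥1 ✗; GC 6/18 = 33.3%, outside 42.3–62.1% ✗ — fails.
Candidate 4 (21 nt, A=5 T=5 G=4 C=7): longest run = 3 ✓; 3' end AG has 1 G/C ✓; GC 11/21 = 52.4% ✓ — passes.

Candidate 2 and Candidate 4.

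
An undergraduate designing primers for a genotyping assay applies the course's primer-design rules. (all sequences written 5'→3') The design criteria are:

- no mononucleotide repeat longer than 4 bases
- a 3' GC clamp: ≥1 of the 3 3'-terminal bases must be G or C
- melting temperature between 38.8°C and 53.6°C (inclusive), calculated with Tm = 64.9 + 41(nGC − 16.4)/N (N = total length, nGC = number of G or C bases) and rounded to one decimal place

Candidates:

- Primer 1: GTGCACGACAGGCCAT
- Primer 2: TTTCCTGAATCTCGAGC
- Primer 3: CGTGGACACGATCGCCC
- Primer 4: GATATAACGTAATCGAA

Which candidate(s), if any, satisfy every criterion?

Primer 1 and Primer 2.

Primer 1 (16 nt, A=4 T=2 G=5 C=5): longest run = 2 ✓; 3' end CAT has 1 G/C ✓; Tm = 64.9 + 41·(10 − 16.4)/16 = 48.5°C ✓ — passes.
Primer 2 (17 nt, A=3 T=6 G=3 C=5): longest run = 3 ✓; 3' end AGC has 2 G/C ✓; Tm = 64.9 + 41·(8 − 16.4)/17 = 44.6°C ✓ — passes.
Primer 3 (17 nt, A=3 T=2 G=5 C=7): longest run = 3 ✓; 3' end CCC has 3 G/C ✓; Tm = 64.9 + 41·(12 − 16.4)/17 = 54.3°C, outside 38.8–53.6°C ✗ — fails.
Primer 4 (17 nt, A=8 T=4 G=3 C=2): longest run = 2 ✓; 3' end GAA has 1 G/C ✓; Tm = 64.9 + 41·(5 − 16.4)/17 = 37.4°C, outside 38.8–53.6°C ✗ — fails.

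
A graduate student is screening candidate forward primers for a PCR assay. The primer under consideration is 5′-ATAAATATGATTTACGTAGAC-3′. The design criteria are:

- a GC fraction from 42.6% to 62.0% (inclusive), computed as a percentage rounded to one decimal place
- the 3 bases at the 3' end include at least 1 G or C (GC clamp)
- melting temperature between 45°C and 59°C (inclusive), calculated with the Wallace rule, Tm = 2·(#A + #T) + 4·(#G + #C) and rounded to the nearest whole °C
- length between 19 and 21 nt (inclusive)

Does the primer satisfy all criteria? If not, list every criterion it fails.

Base counts: A=9, T=7, G=3, C=2 (length 21).
GC content: GC 5/21 = 23.8%, outside 42.6–62.0% ✗
GC clamp: 3' end GAC has 2 G/C ✓
Tm: Tm = 2·16 + 4·5 = 52°C ✓
length: length 21 ✓

Fails: GC content.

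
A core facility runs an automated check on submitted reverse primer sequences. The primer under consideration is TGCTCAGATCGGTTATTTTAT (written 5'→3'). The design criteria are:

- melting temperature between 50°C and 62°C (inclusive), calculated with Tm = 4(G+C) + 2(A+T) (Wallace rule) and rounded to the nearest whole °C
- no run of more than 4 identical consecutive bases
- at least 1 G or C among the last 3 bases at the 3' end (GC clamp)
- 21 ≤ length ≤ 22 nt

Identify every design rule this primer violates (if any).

Fails: GC clamp.

Base counts: A=4, T=10, G=4, C=3 (length 21).
Tm: Tm = 2·14 + 4·7 = 56°C ✓
homopolymer run: longest run = 4 ✓
GC clamp: 3' end TAT has 0 G/C, need ≥1 ✗
length: length 21 ✓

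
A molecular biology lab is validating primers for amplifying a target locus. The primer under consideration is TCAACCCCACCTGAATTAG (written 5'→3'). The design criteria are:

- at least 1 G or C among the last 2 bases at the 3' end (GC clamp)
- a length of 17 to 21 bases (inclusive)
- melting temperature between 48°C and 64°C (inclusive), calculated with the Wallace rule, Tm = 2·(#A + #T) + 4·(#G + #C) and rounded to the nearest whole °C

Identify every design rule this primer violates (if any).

Base counts: A=6, T=4, G=2, C=7 (length 19).
GC clamp: 3' end AG has 1 G/C ✓
length: length 19 ✓
Tm: Tm = 2·10 + 4·9 = 56°C ✓

Meets all criteria.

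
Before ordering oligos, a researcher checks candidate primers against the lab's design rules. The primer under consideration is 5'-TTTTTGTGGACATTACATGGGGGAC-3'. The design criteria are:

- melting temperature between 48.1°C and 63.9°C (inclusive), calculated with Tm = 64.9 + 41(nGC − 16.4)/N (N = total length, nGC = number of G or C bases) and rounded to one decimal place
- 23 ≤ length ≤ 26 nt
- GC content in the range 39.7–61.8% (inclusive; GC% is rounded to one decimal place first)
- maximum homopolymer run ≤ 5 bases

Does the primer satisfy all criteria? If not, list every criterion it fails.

Meets all criteria.

Base counts: A=5, T=9, G=8, C=3 (length 25).
Tm: Tm = 64.9 + 41·(11 − 16.4)/25 = 56.0°C ✓
length: length 25 ✓
GC content: GC 11/25 = 44.0% ✓
homopolymer run: longest run = 5 ✓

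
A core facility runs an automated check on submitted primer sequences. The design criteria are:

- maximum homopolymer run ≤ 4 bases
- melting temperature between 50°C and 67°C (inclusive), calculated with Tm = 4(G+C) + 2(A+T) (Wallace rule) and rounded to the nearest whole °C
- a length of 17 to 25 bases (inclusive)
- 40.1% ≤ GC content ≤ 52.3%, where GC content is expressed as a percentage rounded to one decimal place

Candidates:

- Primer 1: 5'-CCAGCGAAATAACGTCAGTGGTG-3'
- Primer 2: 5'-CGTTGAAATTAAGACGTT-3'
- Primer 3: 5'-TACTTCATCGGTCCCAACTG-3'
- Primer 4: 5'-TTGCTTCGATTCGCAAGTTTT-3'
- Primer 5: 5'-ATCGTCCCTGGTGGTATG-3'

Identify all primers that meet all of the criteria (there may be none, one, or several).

Primer 1 (23 nt, A=7 T=4 G=7 C=5): longest run = 3 ✓; Tm = 2·11 + 4·12 = 70°C, outside 50–67°C ✗; length 23 ✓; GC 12/23 = 52.2% ✓ — fails.
Primer 2 (18 nt, A=6 T=6 G=4 C=2): longest run = 3 ✓; Tm = 2·12 + 4·6 = 48°C, outside 50–67°C ✗; length 18 ✓; GC 6/18 = 33.3%, outside 40.1–52.3% ✗ — fails.
Primer 3 (20 nt, A=4 T=6 G=3 C=7): longest run = 3 ✓; Tm = 2·10 + 4·10 = 60°C ✓; length 20 ✓; GC 10/20 = 50.0% ✓ — passes.
Primer 4 (21 nt, A=3 T=10 G=4 C=4): longest run = 4 ✓; Tm = 2·13 + 4·8 = 58°C ✓; length 21 ✓; GC 8/21 = 38.1%, outside 40.1–52.3% ✗ — fails.
Primer 5 (18 nt, A=2 T=6 G=6 C=4): longest run = 3 ✓; Tm = 2·8 + 4·10 = 56°C ✓; length 18 ✓; GC 10/18 = 55.6%, outside 40.1–52.3% ✗ — fails.

Primer 3 only.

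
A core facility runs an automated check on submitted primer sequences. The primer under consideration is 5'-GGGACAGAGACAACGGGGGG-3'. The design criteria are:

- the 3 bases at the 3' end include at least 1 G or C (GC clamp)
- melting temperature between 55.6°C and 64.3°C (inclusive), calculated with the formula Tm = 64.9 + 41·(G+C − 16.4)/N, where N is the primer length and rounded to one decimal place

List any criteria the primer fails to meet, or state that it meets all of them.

Base counts: A=6, T=0, G=11, C=3 (length 20).
GC clamp: 3' end GGG has 3 G/C ✓
Tm: Tm = 64.9 + 41·(14 − 16.4)/20 = 60.0°C ✓

Meets all criteria.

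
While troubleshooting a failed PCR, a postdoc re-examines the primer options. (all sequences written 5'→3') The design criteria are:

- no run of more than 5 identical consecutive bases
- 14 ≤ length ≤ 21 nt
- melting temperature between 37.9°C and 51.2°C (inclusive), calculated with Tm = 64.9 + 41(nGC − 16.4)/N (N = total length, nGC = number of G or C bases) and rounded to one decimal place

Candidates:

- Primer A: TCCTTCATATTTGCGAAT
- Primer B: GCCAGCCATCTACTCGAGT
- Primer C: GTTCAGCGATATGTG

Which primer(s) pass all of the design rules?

Primer A (18 nt, A=4 T=8 G=2 C=4): longest run = 3 ✓; length 18 ✓; Tm = 64.9 + 41·(6 − 16.4)/18 = 41.2°C ✓ — passes.
Primer B (19 nt, A=4 T=4 G=4 C=7): longest run = 2 ✓; length 19 ✓; Tm = 64.9 + 41·(11 − 16.4)/19 = 53.2°C, outside 37.9–51.2°C ✗ — fails.
Primer C (15 nt, A=3 T=5 G=5 C=2): longest run = 2 ✓; length 15 ✓; Tm = 64.9 + 41·(7 − 16.4)/15 = 39.2°C ✓ — passes.

Primer A and Primer C.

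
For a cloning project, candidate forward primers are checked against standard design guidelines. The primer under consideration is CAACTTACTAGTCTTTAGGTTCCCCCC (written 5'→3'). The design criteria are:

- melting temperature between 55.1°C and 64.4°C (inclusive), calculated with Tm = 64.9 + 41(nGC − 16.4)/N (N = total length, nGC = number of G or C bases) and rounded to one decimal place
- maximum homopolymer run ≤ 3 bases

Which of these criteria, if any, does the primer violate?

Fails: homopolymer run.

Base counts: A=5, T=9, G=3, C=10 (length 27).
Tm: Tm = 64.9 + 41·(13 − 16.4)/27 = 59.7°C ✓
homopolymer run: longest run = 6, exceeds 3 ✗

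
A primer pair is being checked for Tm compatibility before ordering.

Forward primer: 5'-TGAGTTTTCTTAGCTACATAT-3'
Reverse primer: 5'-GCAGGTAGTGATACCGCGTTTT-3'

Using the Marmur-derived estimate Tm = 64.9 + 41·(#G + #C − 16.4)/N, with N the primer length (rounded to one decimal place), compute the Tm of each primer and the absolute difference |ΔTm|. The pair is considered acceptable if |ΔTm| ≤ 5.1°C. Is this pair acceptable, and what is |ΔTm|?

Forward: G+C = 6, N = 21 → Tm = 64.9 + 41·(6 − 16.4)/21 = 44.6°C.
Reverse: G+C = 11, N = 22 → Tm = 64.9 + 41·(11 − 16.4)/22 = 54.8°C.
|ΔTm| = |44.6 − 54.8| = 10.2°C, > 5.1°C.

|ΔTm| = 10.2°C; the pair is not acceptable.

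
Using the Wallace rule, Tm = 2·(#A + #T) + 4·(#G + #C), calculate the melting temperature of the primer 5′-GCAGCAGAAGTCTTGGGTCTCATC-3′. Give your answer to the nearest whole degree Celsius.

74°C

Base counts: A=5, T=6, G=7, C=6 (length 24).
Tm = 2·(5+6) + 4·(7+6) = 2·11 + 4·13 = 22 + 52 = 74°C.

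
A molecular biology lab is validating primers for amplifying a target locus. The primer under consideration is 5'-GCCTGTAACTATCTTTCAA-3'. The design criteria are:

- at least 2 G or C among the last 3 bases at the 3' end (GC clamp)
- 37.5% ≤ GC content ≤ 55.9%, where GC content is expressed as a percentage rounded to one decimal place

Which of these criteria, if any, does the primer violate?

Base counts: A=5, T=7, G=2, C=5 (length 19).
GC clamp: 3' end CAA has 1 G/C, need ≥2 ✗
GC content: GC 7/19 = 36.8%, outside 37.5–55.9% ✗

Fails: GC clamp, GC content.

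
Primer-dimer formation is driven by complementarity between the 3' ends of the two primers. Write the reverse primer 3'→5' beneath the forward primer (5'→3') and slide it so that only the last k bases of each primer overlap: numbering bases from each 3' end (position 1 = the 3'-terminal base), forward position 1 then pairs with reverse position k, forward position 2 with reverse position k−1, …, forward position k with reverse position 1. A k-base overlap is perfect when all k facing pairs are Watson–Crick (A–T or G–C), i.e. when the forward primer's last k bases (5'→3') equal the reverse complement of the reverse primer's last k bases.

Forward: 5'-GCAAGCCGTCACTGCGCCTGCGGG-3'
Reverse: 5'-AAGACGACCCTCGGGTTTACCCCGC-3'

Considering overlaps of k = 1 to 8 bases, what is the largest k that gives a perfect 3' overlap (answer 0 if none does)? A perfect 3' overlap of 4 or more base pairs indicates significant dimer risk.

Last 8 bases (5'→3') — forward …CCTGCGGG, reverse …TACCCCGC.
Reverse complement of the reverse primer's last 8 bases: GCGGGGTA; its first k bases are the reverse complement of the reverse primer's last k bases, so a perfect k-base overlap needs the forward primer's last k bases to equal them.
Comparing (forward last k vs required): k=1: G vs G ✓; k=2: GG vs GC ✗; k=3: GGG vs GCG ✗; k=4: CGGG vs GCGG ✗; k=5: GCGGG vs GCGGG ✓; k=6: TGCGGG vs GCGGGG ✗; k=7: CTGCGGG vs GCGGGGT ✗; k=8: CCTGCGGG vs GCGGGGTA ✗.
Perfect overlaps at k = 1, 5; the largest is 5.

Longest perfect overlap: 5 complementary base pairs; significant dimer risk (threshold 4).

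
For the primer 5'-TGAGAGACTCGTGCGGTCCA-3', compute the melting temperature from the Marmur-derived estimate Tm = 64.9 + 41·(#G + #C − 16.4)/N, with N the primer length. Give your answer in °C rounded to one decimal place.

55.9°C

Base counts: A=4, T=4, G=7, C=5; G+C = 12, N = 20.
Tm = 64.9 + 41·(12 − 16.4)/20 = 64.9 + -180.40/20 = 55.9°C.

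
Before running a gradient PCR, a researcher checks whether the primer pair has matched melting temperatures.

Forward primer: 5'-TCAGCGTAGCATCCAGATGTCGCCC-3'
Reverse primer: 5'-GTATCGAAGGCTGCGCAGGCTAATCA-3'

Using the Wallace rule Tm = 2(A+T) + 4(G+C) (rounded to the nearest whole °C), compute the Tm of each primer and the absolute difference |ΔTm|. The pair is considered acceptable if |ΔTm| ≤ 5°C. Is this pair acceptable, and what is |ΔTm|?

Forward: A=5 T=5 G=6 C=9 → Tm = 2·10 + 4·15 = 80°C.
Reverse: A=7 T=5 G=8 C=6 → Tm = 2·12 + 4·14 = 80°C.
|ΔTm| = |80 − 80| = 0°C, ≤ 5°C.

|ΔTm| = 0°C; the pair is acceptable.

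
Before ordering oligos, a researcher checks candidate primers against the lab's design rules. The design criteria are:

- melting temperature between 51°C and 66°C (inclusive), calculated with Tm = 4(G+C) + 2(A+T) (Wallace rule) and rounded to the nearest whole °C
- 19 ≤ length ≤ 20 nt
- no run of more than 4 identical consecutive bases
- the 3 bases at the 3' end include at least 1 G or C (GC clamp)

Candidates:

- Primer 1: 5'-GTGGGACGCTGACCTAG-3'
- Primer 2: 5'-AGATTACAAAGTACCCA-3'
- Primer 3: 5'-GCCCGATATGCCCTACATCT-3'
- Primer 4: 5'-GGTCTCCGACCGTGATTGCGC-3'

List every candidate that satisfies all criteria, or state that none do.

Primer 3 only.

Primer 1 (17 nt, A=3 T=3 G=7 C=4): Tm = 2·6 + 4·11 = 56°C ✓; length 17, outside 19–20 ✗; longest run = 3 ✓; 3' end TAG has 1 G/C ✓ — fails.
Primer 2 (17 nt, A=8 T=3 G=2 C=4): Tm = 2·11 + 4·6 = 46°C, outside 51–66°C ✗; length 17, outside 19–20 ✗; longest run = 3 ✓; 3' end CCA has 2 G/C ✓ — fails.
Primer 3 (20 nt, A=4 T=5 G=3 C=8): Tm = 2·9 + 4·11 = 62°C ✓; length 20 ✓; longest run = 3 ✓; 3' end TCT has 1 G/C ✓ — passes.
Primer 4 (21 nt, A=2 T=5 G=7 C=7): Tm = 2·7 + 4·14 = 70°C, outside 51–66°C ✗; length 21, outside 19–20 ✗; longest run = 2 ✓; 3' end CGC has 3 G/C ✓ — fails.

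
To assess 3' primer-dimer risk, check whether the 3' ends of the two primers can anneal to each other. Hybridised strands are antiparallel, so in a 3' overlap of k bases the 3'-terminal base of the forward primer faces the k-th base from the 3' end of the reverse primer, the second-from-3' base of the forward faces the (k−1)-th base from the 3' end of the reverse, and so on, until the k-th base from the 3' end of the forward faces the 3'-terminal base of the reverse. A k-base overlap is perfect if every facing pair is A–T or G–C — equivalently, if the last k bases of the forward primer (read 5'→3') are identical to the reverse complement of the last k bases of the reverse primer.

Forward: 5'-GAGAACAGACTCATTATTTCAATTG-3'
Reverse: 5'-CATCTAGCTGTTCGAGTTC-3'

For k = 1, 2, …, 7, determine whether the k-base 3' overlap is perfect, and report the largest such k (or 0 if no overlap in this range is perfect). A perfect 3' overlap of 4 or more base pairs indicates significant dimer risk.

Last 7 bases (5'→3') — forward …TCAATTG, reverse …CGAGTTC.
Reverse complement of the reverse primer's last 7 bases: GAACTCG; its first k bases are the reverse complement of the reverse primer's last k bases, so a perfect k-base overlap needs the forward primer's last k bases to equal them.
Comparing (forward last k vs required): k=1: G vs G ✓; k=2: TG vs GA ✗; k=3: TTG vs GAA ✗; k=4: ATTG vs GAAC ✗; k=5: AATTG vs GAACT ✗; k=6: CAATTG vs GAACTC ✗; k=7: TCAATTG vs GAACTCG ✗.
Only k = 1 is perfect, so the longest perfect 3' overlap is 1.

Longest perfect overlap: 1 complementary base pair; below the dimer-risk threshold (threshold 4).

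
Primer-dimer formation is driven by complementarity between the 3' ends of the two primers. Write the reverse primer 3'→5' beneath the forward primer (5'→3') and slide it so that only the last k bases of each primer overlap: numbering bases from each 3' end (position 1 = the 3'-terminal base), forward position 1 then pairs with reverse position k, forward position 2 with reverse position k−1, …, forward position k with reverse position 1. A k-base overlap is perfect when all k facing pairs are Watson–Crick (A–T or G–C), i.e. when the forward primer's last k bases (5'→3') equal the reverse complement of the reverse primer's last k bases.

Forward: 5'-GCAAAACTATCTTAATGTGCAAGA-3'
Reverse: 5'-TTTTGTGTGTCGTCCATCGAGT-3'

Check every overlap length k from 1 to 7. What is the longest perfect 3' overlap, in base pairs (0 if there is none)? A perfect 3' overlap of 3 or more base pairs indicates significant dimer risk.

Last 7 bases (5'→3') — forward …TGCAAGA, reverse …ATCGAGT.
Reverse complement of the reverse primer's last 7 bases: ACTCGAT; its first k bases are the reverse complement of the reverse primer's last k bases, so a perfect k-base overlap needs the forward primer's last k bases to equal them.
Comparing (forward last k vs required): k=1: A vs A ✓; k=2: GA vs AC ✗; k=3: AGA vs ACT ✗; k=4: AAGA vs ACTC ✗; k=5: CAAGA vs ACTCG ✗; k=6: GCAAGA vs ACTCGA ✗; k=7: TGCAAGA vs ACTCGAT ✗.
Only k = 1 is perfect, so the longest perfect 3' overlap is 1.

Longest perfect overlap: 1 complementary base pair; below the dimer-risk threshold (threshold 3).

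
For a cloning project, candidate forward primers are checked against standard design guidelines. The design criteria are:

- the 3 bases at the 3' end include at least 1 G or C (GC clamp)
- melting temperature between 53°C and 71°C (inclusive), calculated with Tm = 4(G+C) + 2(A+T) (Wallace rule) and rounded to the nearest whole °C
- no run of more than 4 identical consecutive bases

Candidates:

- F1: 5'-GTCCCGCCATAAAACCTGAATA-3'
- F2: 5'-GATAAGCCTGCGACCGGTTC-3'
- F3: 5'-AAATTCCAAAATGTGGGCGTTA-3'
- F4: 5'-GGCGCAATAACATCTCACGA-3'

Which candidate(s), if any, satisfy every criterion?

F1 (22 nt, A=8 T=4 G=3 C=7): 3' end ATA has 0 G/C, need ≥1 ✗; Tm = 2·12 + 4·10 = 64°C ✓; longest run = 4 ✓ — fails.
F2 (20 nt, A=4 T=4 G=6 C=6): 3' end TTC has 1 G/C ✓; Tm = 2·8 + 4·12 = 64°C ✓; longest run = 2 ✓ — passes.
F3 (22 nt, A=8 T=6 G=5 C=3): 3' end TTA has 0 G/C, need ≥1 ✗; Tm = 2·14 + 4·8 = 60°C ✓; longest run = 4 ✓ — fails.
F4 (20 nt, A=7 T=3 G=4 C=6): 3' end CGA has 2 G/C ✓; Tm = 2·10 + 4·10 = 60°C ✓; longest run = 2 ✓ — passes.

F2 and F4.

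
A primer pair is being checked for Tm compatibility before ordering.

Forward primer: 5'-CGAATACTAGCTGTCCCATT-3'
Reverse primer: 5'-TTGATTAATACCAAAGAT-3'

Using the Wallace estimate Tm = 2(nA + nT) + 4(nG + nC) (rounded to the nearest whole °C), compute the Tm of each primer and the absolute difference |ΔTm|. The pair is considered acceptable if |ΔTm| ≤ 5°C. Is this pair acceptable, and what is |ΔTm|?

|ΔTm| = 14°C; the pair is not acceptable.

Forward: A=5 T=6 G=3 C=6 → Tm = 2·11 + 4·9 = 58°C.
Reverse: A=8 T=6 G=2 C=2 → Tm = 2·14 + 4·4 = 44°C.
|ΔTm| = |58 − 44| = 14°C, > 5°C.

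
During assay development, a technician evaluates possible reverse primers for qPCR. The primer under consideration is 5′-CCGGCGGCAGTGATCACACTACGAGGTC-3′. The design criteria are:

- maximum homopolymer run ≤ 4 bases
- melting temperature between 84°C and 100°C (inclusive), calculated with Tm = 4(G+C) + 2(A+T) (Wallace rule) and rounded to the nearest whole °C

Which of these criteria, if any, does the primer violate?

Meets all criteria.

Base counts: A=6, T=4, G=9, C=9 (length 28).
homopolymer run: longest run = 2 ✓
Tm: Tm = 2·10 + 4·18 = 92°C ✓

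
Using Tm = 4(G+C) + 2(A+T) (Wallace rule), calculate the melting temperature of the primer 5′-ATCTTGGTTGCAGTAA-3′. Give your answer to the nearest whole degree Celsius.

Base counts: A=4, T=6, G=4, C=2 (length 16).
Tm = 2·(4+6) + 4·(4+2) = 2·10 + 4·6 = 20 + 24 = 44°C.

44°C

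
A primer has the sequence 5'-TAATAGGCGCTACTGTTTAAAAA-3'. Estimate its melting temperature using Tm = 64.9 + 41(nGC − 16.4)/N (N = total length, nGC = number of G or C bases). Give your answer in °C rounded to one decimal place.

48.1°C

Base counts: A=9, T=7, G=4, C=3; G+C = 7, N = 23.
Tm = 64.9 + 41·(7 − 16.4)/23 = 64.9 + -385.40/23 = 48.1°C.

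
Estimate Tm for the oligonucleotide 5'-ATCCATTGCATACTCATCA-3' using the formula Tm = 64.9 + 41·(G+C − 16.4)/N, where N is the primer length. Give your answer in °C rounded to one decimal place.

44.6°C

Base counts: A=6, T=6, G=1, C=6; G+C = 7, N = 19.
Tm = 64.9 + 41·(7 − 16.4)/19 = 64.9 + -385.40/19 = 44.6°C.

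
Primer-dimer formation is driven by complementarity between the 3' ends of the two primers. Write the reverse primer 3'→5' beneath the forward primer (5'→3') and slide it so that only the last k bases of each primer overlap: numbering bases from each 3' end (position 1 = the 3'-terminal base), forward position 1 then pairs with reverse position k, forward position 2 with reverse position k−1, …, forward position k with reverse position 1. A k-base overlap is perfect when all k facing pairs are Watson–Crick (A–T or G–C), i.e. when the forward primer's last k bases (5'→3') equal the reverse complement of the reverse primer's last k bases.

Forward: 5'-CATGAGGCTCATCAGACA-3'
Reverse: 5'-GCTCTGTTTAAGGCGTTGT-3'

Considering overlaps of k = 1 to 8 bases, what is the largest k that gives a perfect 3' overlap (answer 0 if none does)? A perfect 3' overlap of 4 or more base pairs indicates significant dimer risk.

Longest perfect overlap: 3 complementary base pairs; below the dimer-risk threshold (threshold 4).

Last 8 bases (5'→3') — forward …ATCAGACA, reverse …GGCGTTGT.
Reverse complement of the reverse primer's last 8 bases: ACAACGCC; its first k bases are the reverse complement of the reverse primer's last k bases, so a perfect k-base overlap needs the forward primer's last k bases to equal them.
Comparing (forward last k vs required): k=1: A vs A ✓; k=2: CA vs AC ✗; k=3: ACA vs ACA ✓; k=4: GACA vs ACAA ✗; k=5: AGACA vs ACAAC ✗; k=6: CAGACA vs ACAACG ✗; k=7: TCAGACA vs ACAACGC ✗; k=8: ATCAGACA vs ACAACGCC ✗.
Perfect overlaps at k = 1, 3; the largest is 3.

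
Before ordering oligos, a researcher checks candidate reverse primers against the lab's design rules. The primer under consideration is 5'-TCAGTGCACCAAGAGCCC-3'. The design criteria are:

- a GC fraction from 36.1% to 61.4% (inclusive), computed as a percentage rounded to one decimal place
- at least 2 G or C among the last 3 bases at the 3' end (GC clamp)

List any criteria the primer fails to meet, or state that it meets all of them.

Meets all criteria.

Base counts: A=5, T=2, G=4, C=7 (length 18).
GC content: GC 11/18 = 61.1% ✓
GC clamp: 3' end CCC has 3 G/C ✓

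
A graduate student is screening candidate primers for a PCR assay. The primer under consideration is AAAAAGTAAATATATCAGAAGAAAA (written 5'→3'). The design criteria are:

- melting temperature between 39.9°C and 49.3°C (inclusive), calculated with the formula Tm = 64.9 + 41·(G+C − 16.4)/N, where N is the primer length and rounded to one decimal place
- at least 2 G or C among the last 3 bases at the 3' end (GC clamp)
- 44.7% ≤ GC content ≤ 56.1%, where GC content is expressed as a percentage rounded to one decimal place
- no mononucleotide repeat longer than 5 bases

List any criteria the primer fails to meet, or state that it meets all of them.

Fails: GC clamp, GC content.

Base counts: A=17, T=4, G=3, C=1 (length 25).
Tm: Tm = 64.9 + 41·(4 − 16.4)/25 = 44.6°C ✓
GC clamp: 3' end AAA has 0 G/C, need ≥2 ✗
GC content: GC 4/25 = 16.0%, outside 44.7–56.1% ✗
homopolymer run: longest run = 5 ✓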